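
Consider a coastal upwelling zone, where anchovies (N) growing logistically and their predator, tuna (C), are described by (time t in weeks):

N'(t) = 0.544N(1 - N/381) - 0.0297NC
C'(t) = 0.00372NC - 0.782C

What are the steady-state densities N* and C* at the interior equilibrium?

From dC/dt = 0 with C > 0: 0.00372N* = 0.782, so N* = 210.
Substitute into dN/dt = 0: 0.544(1 - 210/381) = 0.0297C*.
The bracket is 0.448, giving C* = 0.244/0.0297 = 8.21.

N* ≈ 210, C* ≈ 8.21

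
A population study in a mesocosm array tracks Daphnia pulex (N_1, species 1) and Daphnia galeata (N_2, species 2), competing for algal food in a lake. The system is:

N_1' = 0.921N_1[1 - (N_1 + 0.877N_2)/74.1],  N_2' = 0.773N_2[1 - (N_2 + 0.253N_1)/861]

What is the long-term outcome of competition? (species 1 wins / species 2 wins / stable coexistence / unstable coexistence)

species 2 excludes species 1

Compare the nullcline intercepts: K1/α12 = 74.1/0.877 = 84.5 < K2 = 861; K2/α21 = 861/0.253 = 3400 > K1 = 74.1.
Since the inequalities point opposite ways, species 2 can invade but species 1 cannot.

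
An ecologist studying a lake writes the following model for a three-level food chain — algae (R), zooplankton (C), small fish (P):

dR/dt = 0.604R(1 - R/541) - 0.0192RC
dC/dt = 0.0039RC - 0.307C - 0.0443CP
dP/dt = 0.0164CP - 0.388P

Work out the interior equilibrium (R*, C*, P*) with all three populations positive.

R* ≈ 134, C* ≈ 23.7, P* ≈ 4.88

From dP/dt = 0: 0.0164C* = 0.388, so C* = 23.7.
From dR/dt = 0: 0.604(1 - R*/541) = 0.0192·23.7, giving R* = 541·(1 - 0.752) = 134.
From dC/dt = 0: 0.0039·134 - 0.307 = 0.0443P*, so P* = 0.216/0.0443 = 4.88.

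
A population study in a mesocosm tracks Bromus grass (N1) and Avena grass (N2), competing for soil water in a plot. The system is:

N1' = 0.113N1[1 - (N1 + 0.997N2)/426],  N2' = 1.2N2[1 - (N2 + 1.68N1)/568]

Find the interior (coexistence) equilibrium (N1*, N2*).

Setting both brackets to zero gives the nullclines N1 + 0.997N2 = 426 and 1.68N1 + N2 = 568.
Substituting N2 = 568 - 1.68N1 into the first: N1(1 - 0.997·1.68) = 426 - 0.997·568.
So N1* = -140/-0.675 = 208, and then N2* = 568 - 1.68·208 = 219.

N1* ≈ 208, N2* ≈ 219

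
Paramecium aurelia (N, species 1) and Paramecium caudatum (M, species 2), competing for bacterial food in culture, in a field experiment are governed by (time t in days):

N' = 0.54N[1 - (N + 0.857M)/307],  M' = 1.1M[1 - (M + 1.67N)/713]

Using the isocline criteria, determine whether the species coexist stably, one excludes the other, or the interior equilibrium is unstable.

Compare the nullcline intercepts: K1/α12 = 307/0.857 = 358 < K2 = 713; K2/α21 = 713/1.67 = 427 > K1 = 307.
Since the inequalities point opposite ways, species 2 can invade but species 1 cannot.

species 2 excludes species 1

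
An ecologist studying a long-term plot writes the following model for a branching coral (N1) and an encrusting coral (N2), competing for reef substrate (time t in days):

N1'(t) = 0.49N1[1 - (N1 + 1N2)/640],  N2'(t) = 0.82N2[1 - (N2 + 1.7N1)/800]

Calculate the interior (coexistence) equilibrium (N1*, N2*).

N1* ≈ 229, N2* ≈ 411

Setting both brackets to zero gives the nullclines N1 + 1N2 = 640 and 1.7N1 + N2 = 800.
Substituting N2 = 800 - 1.7N1 into the first: N1(1 - 1·1.7) = 640 - 1·800.
So N1* = -160/-0.7 = 229, and then N2* = 800 - 1.7·229 = 411.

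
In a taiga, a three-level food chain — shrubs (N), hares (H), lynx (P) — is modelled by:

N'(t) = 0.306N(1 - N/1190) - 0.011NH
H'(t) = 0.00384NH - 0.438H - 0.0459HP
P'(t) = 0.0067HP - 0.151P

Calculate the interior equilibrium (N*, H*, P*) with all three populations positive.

From dP/dt = 0: 0.0067H* = 0.151, so H* = 22.5.
From dN/dt = 0: 0.306(1 - N*/1190) = 0.011·22.5, giving N* = 1190·(1 - 0.81) = 226.
From dH/dt = 0: 0.00384·226 - 0.438 = 0.0459P*, so P* = 0.429/0.0459 = 9.36.

N* ≈ 226, H* ≈ 22.5, P* ≈ 9.36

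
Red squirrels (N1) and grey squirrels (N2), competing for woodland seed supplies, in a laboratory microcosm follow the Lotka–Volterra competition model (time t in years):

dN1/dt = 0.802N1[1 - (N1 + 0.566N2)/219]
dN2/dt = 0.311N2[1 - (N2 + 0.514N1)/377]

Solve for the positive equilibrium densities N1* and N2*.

Setting both brackets to zero gives the nullclines N1 + 0.566N2 = 219 and 0.514N1 + N2 = 377.
Substituting N2 = 377 - 0.514N1 into the first: N1(1 - 0.566·0.514) = 219 - 0.566·377.
So N1* = 5.62/0.709 = 7.92, and then N2* = 377 - 0.514·7.92 = 373.

N1* ≈ 7.92, N2* ≈ 373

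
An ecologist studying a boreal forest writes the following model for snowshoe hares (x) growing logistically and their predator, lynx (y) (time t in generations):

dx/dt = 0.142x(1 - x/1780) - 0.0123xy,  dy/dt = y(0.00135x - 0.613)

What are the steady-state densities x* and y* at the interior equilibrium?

From dy/dt = 0 with y > 0: 0.00135x* = 0.613, so x* = 454.
Substitute into dx/dt = 0: 0.142(1 - 454/1780) = 0.0123y*.
The bracket is 0.745, giving y* = 0.106/0.0123 = 8.6.

x* ≈ 454, y* ≈ 8.6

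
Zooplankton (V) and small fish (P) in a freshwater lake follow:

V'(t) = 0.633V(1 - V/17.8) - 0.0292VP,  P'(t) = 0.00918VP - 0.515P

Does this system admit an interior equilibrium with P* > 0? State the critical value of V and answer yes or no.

Threshold V = 56.1; K < 56.1, so no, the predator goes extinct.

The predator equation gives dP/dt > 0 only when V > 0.515/0.00918 = 56.1.
Without the predator, V → K = 17.8. Since 17.8 < 56.1, the predator cannot invade.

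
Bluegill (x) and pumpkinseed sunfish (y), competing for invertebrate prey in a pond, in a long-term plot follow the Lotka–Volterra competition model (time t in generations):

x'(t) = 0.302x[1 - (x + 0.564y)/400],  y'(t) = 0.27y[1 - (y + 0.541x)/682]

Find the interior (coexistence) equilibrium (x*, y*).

x* ≈ 22.1, y* ≈ 670

Setting both brackets to zero gives the nullclines x + 0.564y = 400 and 0.541x + y = 682.
Substituting y = 682 - 0.541x into the first: x(1 - 0.564·0.541) = 400 - 0.564·682.
So x* = 15.4/0.695 = 22.1, and then y* = 682 - 0.541·22.1 = 670.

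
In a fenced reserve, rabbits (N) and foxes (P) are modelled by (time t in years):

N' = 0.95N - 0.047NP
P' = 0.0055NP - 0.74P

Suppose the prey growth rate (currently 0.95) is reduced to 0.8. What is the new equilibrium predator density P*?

At the interior fixed point, setting dN/dt = 0 with N > 0 fixes P* = (prey growth rate)/(NP coefficient) — independent of the other coefficients.
With the change, P* = 0.8/0.047 = 17; it falls from 20.2.

P* ≈ 17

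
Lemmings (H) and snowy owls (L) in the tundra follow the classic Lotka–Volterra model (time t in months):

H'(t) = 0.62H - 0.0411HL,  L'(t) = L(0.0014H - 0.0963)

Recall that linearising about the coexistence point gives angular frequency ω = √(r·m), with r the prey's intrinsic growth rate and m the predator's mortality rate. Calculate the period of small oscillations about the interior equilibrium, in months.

T ≈ 25.7 months

Here r = 0.62 and m = 0.0963, so r·m = 0.0597.
ω = √0.0597 = 0.244 per month, hence T = 2π/ω ≈ 25.7 months.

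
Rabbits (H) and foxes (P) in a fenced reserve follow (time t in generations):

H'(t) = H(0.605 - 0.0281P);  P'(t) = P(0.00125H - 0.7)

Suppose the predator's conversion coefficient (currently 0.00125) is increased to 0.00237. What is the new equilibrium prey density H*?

H* ≈ 295

At the interior fixed point, setting dP/dt = 0 with P > 0 fixes H* = (predator death rate)/(HP coefficient) — independent of the other coefficients.
With the change, H* = 0.7/0.00237 = 295; it falls from 560.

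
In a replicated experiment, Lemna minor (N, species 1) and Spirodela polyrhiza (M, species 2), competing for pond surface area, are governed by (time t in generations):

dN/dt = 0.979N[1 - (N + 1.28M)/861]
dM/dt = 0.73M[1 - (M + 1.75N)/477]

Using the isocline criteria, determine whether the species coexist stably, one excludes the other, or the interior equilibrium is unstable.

Compare the nullcline intercepts: K1/α12 = 861/1.28 = 673 > K2 = 477; K2/α21 = 477/1.75 = 273 < K1 = 861.
Since the inequalities point opposite ways, species 1 can invade but species 2 cannot.

species 1 excludes species 2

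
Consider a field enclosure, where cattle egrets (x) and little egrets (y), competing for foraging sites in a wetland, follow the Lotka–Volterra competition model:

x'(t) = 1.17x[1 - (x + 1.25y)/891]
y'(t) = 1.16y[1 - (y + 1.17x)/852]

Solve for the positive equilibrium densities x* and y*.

Setting both brackets to zero gives the nullclines x + 1.25y = 891 and 1.17x + y = 852.
Substituting y = 852 - 1.17x into the first: x(1 - 1.25·1.17) = 891 - 1.25·852.
So x* = -174/-0.462 = 376, and then y* = 852 - 1.17·376 = 412.

x* ≈ 376, y* ≈ 412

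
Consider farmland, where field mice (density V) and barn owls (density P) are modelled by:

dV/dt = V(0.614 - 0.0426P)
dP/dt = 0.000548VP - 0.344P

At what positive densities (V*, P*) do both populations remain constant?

V* ≈ 628, P* ≈ 14.4

Set dP/dt = 0 with P > 0: 0.000548V - 0.344 = 0, so V* = 0.344/0.000548 = 628.
Set dV/dt = 0 with V > 0: 0.614 - 0.0426P = 0, so P* = 0.614/0.0426 = 14.4.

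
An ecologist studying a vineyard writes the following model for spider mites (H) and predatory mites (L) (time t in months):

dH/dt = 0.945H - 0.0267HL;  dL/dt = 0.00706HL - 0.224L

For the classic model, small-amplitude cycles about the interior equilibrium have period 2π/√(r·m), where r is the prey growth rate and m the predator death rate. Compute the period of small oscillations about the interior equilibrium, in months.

Here r = 0.945 and m = 0.224, so r·m = 0.212.
ω = √0.212 = 0.46 per month, hence T = 2π/ω ≈ 13.7 months.

T ≈ 13.7 months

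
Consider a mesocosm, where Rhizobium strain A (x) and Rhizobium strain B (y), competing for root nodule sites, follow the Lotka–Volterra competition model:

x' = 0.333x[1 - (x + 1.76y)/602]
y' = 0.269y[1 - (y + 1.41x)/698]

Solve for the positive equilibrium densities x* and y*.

Setting both brackets to zero gives the nullclines x + 1.76y = 602 and 1.41x + y = 698.
Substituting y = 698 - 1.41x into the first: x(1 - 1.76·1.41) = 602 - 1.76·698.
So x* = -626/-1.48 = 423, and then y* = 698 - 1.41·423 = 102.

x* ≈ 423, y* ≈ 102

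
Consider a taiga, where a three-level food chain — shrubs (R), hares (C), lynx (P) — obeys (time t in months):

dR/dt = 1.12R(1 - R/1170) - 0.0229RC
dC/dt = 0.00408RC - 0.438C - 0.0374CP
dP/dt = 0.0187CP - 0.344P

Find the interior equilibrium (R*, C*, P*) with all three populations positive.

R* ≈ 730, C* ≈ 18.4, P* ≈ 67.9

From dP/dt = 0: 0.0187C* = 0.344, so C* = 18.4.
From dR/dt = 0: 1.12(1 - R*/1170) = 0.0229·18.4, giving R* = 1170·(1 - 0.376) = 730.
From dC/dt = 0: 0.00408·730 - 0.438 = 0.0374P*, so P* = 2.54/0.0374 = 67.9.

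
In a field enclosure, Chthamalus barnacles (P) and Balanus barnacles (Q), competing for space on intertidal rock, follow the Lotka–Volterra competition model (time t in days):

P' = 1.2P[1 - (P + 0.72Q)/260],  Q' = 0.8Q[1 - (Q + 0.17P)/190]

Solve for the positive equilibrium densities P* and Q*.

P* ≈ 140, Q* ≈ 166

Setting both brackets to zero gives the nullclines P + 0.72Q = 260 and 0.17P + Q = 190.
Substituting Q = 190 - 0.17P into the first: P(1 - 0.72·0.17) = 260 - 0.72·190.
So P* = 123/0.878 = 140, and then Q* = 190 - 0.17·140 = 166.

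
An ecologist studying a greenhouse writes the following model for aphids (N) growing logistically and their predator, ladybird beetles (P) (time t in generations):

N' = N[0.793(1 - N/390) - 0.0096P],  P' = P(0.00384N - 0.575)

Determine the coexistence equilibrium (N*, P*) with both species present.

From dP/dt = 0 with P > 0: 0.00384N* = 0.575, so N* = 150.
Substitute into dN/dt = 0: 0.793(1 - 150/390) = 0.0096P*.
The bracket is 0.616, giving P* = 0.489/0.0096 = 50.9.

N* ≈ 150, P* ≈ 50.9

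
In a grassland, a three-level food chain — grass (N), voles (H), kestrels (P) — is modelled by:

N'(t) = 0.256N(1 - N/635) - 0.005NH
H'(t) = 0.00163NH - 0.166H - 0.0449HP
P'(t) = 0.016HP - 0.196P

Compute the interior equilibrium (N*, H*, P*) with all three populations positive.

From dP/dt = 0: 0.016H* = 0.196, so H* = 12.2.
From dN/dt = 0: 0.256(1 - N*/635) = 0.005·12.2, giving N* = 635·(1 - 0.239) = 483.
From dH/dt = 0: 0.00163·483 - 0.166 = 0.0449P*, so P* = 0.621/0.0449 = 13.8.

N* ≈ 483, H* ≈ 12.2, P* ≈ 13.8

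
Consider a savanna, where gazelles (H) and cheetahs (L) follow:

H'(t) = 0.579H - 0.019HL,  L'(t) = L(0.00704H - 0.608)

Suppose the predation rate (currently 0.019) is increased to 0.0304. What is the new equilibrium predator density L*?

At the interior fixed point, setting dH/dt = 0 with H > 0 fixes L* = (prey growth rate)/(HL coefficient) — independent of the other coefficients.
With the change, L* = 0.579/0.0304 = 19; it falls from 30.5.

L* ≈ 19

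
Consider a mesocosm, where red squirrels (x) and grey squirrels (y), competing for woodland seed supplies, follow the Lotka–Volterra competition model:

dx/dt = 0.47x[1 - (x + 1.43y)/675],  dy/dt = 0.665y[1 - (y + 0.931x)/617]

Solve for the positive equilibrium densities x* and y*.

Setting both brackets to zero gives the nullclines x + 1.43y = 675 and 0.931x + y = 617.
Substituting y = 617 - 0.931x into the first: x(1 - 1.43·0.931) = 675 - 1.43·617.
So x* = -207/-0.331 = 626, and then y* = 617 - 0.931·626 = 34.5.

x* ≈ 626, y* ≈ 34.5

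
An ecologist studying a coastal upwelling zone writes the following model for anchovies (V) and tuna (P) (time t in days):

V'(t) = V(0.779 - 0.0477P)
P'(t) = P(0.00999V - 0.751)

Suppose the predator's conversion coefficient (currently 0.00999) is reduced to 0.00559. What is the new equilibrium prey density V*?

At the interior fixed point, setting dP/dt = 0 with P > 0 fixes V* = (predator death rate)/(VP coefficient) — independent of the other coefficients.
With the change, V* = 0.751/0.00559 = 134; it rises from 75.2.

V* ≈ 134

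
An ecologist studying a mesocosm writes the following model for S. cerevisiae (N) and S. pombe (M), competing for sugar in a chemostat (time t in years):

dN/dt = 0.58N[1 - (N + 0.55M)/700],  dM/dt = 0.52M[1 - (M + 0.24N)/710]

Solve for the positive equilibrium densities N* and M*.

N* ≈ 357, M* ≈ 624

Setting both brackets to zero gives the nullclines N + 0.55M = 700 and 0.24N + M = 710.
Substituting M = 710 - 0.24N into the first: N(1 - 0.55·0.24) = 700 - 0.55·710.
So N* = 309/0.868 = 357, and then M* = 710 - 0.24·357 = 624.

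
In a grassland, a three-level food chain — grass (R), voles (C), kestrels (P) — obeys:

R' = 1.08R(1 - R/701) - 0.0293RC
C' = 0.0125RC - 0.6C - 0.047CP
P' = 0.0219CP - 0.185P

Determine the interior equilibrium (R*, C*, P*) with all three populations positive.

From dP/dt = 0: 0.0219C* = 0.185, so C* = 8.45.
From dR/dt = 0: 1.08(1 - R*/701) = 0.0293·8.45, giving R* = 701·(1 - 0.229) = 540.
From dC/dt = 0: 0.0125·540 - 0.6 = 0.047P*, so P* = 6.15/0.047 = 131.

R* ≈ 540, C* ≈ 8.45, P* ≈ 131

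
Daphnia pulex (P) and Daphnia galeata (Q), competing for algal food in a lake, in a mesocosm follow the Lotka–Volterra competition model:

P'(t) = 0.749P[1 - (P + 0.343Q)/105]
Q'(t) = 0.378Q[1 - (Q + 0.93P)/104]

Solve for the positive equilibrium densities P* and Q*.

P* ≈ 102, Q* ≈ 9.32

Setting both brackets to zero gives the nullclines P + 0.343Q = 105 and 0.93P + Q = 104.
Substituting Q = 104 - 0.93P into the first: P(1 - 0.343·0.93) = 105 - 0.343·104.
So P* = 69.3/0.681 = 102, and then Q* = 104 - 0.93·102 = 9.32.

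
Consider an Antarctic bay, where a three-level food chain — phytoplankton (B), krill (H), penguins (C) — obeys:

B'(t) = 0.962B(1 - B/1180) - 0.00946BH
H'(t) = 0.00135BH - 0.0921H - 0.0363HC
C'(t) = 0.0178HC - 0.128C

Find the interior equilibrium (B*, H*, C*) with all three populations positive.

From dC/dt = 0: 0.0178H* = 0.128, so H* = 7.19.
From dB/dt = 0: 0.962(1 - B*/1180) = 0.00946·7.19, giving B* = 1180·(1 - 0.0707) = 1100.
From dH/dt = 0: 0.00135·1100 - 0.0921 = 0.0363C*, so C* = 1.39/0.0363 = 38.2.

B* ≈ 1100, H* ≈ 7.19, C* ≈ 38.2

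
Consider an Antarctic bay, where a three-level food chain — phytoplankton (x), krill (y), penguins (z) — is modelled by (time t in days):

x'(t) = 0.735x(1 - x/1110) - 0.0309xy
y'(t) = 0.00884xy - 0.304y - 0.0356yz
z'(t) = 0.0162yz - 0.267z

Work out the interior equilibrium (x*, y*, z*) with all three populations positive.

x* ≈ 341, y* ≈ 16.5, z* ≈ 76.1

From dz/dt = 0: 0.0162y* = 0.267, so y* = 16.5.
From dx/dt = 0: 0.735(1 - x*/1110) = 0.0309·16.5, giving x* = 1110·(1 - 0.693) = 341.
From dy/dt = 0: 0.00884·341 - 0.304 = 0.0356z*, so z* = 2.71/0.0356 = 76.1.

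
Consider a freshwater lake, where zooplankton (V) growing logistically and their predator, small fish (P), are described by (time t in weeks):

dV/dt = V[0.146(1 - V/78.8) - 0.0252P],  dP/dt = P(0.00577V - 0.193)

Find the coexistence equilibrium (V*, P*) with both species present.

From dP/dt = 0 with P > 0: 0.00577V* = 0.193, so V* = 33.4.
Substitute into dV/dt = 0: 0.146(1 - 33.4/78.8) = 0.0252P*.
The bracket is 0.576, giving P* = 0.084/0.0252 = 3.33.

V* ≈ 33.4, P* ≈ 3.33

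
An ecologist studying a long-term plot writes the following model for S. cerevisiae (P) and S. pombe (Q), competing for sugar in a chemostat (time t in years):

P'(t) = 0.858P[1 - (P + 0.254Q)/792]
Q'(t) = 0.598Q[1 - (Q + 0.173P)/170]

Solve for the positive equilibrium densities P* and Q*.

Setting both brackets to zero gives the nullclines P + 0.254Q = 792 and 0.173P + Q = 170.
Substituting Q = 170 - 0.173P into the first: P(1 - 0.254·0.173) = 792 - 0.254·170.
So P* = 749/0.956 = 783, and then Q* = 170 - 0.173·783 = 34.5.

P* ≈ 783, Q* ≈ 34.5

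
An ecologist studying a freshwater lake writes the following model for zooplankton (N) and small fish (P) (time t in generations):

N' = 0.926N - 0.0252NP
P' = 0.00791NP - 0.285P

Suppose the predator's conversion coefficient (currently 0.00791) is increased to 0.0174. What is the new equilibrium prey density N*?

N* ≈ 16.4

At the interior fixed point, setting dP/dt = 0 with P > 0 fixes N* = (predator death rate)/(NP coefficient) — independent of the other coefficients.
With the change, N* = 0.285/0.0174 = 16.4; it falls from 36.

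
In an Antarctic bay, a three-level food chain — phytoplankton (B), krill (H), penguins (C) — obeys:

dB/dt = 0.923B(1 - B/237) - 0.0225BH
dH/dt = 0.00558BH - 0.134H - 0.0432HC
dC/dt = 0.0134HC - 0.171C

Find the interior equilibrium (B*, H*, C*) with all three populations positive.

B* ≈ 163, H* ≈ 12.8, C* ≈ 18

From dC/dt = 0: 0.0134H* = 0.171, so H* = 12.8.
From dB/dt = 0: 0.923(1 - B*/237) = 0.0225·12.8, giving B* = 237·(1 - 0.311) = 163.
From dH/dt = 0: 0.00558·163 - 0.134 = 0.0432C*, so C* = 0.777/0.0432 = 18.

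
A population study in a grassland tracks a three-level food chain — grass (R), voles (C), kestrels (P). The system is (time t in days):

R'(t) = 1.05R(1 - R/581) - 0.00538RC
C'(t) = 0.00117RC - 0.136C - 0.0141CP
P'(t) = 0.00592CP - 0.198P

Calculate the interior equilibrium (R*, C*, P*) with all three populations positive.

From dP/dt = 0: 0.00592C* = 0.198, so C* = 33.4.
From dR/dt = 0: 1.05(1 - R*/581) = 0.00538·33.4, giving R* = 581·(1 - 0.171) = 481.
From dC/dt = 0: 0.00117·481 - 0.136 = 0.0141P*, so P* = 0.427/0.0141 = 30.3.

R* ≈ 481, C* ≈ 33.4, P* ≈ 30.3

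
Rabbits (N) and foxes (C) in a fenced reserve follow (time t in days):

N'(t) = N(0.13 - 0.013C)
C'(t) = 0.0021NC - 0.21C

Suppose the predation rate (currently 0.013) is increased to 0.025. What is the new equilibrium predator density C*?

At the interior fixed point, setting dN/dt = 0 with N > 0 fixes C* = (prey growth rate)/(NC coefficient) — independent of the other coefficients.
With the change, C* = 0.13/0.025 = 5.2; it falls from 10.

C* ≈ 5.2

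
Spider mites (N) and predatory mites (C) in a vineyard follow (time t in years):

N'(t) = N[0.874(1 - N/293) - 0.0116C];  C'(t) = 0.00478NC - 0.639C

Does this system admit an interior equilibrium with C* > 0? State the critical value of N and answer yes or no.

The predator equation gives dC/dt > 0 only when N > 0.639/0.00478 = 134.
Without the predator, N → K = 293. Since 293 > 134, the predator can invade and persist.

Threshold N = 134; K > 134, so yes, the predator persists.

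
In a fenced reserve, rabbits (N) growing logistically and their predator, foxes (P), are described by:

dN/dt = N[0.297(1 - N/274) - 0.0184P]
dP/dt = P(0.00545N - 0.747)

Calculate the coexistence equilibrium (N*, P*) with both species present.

From dP/dt = 0 with P > 0: 0.00545N* = 0.747, so N* = 137.
Substitute into dN/dt = 0: 0.297(1 - 137/274) = 0.0184P*.
The bracket is 0.5, giving P* = 0.148/0.0184 = 8.07.

N* ≈ 137, P* ≈ 8.07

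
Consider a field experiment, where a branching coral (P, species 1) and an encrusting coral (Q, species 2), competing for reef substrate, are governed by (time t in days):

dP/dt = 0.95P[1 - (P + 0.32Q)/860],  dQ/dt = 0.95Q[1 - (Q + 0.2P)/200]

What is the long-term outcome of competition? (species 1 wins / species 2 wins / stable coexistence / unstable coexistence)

Compare the nullcline intercepts: K1/α12 = 860/0.32 = 2690 > K2 = 200; K2/α21 = 200/0.2 = 1000 > K1 = 860.
Since both inequalities hold, each species can invade when rare, so the interior equilibrium is stable.

stable coexistence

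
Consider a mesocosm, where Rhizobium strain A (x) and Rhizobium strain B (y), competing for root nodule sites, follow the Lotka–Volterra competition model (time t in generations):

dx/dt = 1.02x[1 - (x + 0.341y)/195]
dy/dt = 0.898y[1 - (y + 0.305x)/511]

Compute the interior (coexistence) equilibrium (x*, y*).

x* ≈ 23.2, y* ≈ 504

Setting both brackets to zero gives the nullclines x + 0.341y = 195 and 0.305x + y = 511.
Substituting y = 511 - 0.305x into the first: x(1 - 0.341·0.305) = 195 - 0.341·511.
So x* = 20.7/0.896 = 23.2, and then y* = 511 - 0.305·23.2 = 504.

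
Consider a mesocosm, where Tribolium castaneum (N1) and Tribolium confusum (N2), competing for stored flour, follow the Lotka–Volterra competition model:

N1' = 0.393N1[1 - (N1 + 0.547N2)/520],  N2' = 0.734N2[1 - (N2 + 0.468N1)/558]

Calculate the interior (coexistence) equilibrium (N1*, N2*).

Setting both brackets to zero gives the nullclines N1 + 0.547N2 = 520 and 0.468N1 + N2 = 558.
Substituting N2 = 558 - 0.468N1 into the first: N1(1 - 0.547·0.468) = 520 - 0.547·558.
So N1* = 215/0.744 = 289, and then N2* = 558 - 0.468·289 = 423.

N1* ≈ 289, N2* ≈ 423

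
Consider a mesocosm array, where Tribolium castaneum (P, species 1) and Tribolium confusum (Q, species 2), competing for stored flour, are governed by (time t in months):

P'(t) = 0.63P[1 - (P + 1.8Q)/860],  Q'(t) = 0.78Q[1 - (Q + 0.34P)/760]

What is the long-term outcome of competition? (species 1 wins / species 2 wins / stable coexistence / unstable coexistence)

species 2 excludes species 1

Compare the nullcline intercepts: K1/α12 = 860/1.8 = 478 < K2 = 760; K2/α21 = 760/0.34 = 2240 > K1 = 860.
Since the inequalities point opposite ways, species 2 can invade but species 1 cannot.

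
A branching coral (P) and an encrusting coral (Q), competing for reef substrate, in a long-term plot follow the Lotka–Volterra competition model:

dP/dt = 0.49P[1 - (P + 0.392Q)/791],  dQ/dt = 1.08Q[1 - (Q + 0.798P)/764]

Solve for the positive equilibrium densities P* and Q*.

Setting both brackets to zero gives the nullclines P + 0.392Q = 791 and 0.798P + Q = 764.
Substituting Q = 764 - 0.798P into the first: P(1 - 0.392·0.798) = 791 - 0.392·764.
So P* = 492/0.687 = 715, and then Q* = 764 - 0.798·715 = 193.

P* ≈ 715, Q* ≈ 193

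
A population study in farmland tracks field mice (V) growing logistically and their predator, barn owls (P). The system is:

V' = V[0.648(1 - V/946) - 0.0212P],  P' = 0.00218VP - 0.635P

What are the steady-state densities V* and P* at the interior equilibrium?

V* ≈ 291, P* ≈ 21.2

From dP/dt = 0 with P > 0: 0.00218V* = 0.635, so V* = 291.
Substitute into dV/dt = 0: 0.648(1 - 291/946) = 0.0212P*.
The bracket is 0.692, giving P* = 0.448/0.0212 = 21.2.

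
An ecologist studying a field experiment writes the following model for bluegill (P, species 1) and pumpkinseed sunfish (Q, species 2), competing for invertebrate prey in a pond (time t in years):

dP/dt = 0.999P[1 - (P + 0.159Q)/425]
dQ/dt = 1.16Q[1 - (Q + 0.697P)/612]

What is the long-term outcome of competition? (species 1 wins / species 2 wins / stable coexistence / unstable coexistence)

stable coexistence

Compare the nullcline intercepts: K1/α12 = 425/0.159 = 2670 > K2 = 612; K2/α21 = 612/0.697 = 878 > K1 = 425.
Since both inequalities hold, each species can invade when rare, so the interior equilibrium is stable.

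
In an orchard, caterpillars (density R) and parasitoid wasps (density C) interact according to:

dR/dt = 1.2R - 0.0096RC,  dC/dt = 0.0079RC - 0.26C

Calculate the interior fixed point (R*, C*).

Set dC/dt = 0 with C > 0: 0.0079R - 0.26 = 0, so R* = 0.26/0.0079 = 32.9.
Set dR/dt = 0 with R > 0: 1.2 - 0.0096C = 0, so C* = 1.2/0.0096 = 125.

R* ≈ 32.9, C* ≈ 125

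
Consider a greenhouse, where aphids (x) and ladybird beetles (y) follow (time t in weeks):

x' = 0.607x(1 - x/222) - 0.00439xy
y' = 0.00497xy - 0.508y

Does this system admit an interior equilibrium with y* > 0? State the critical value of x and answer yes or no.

The predator equation gives dy/dt > 0 only when x > 0.508/0.00497 = 102.
Without the predator, x → K = 222. Since 222 > 102, the predator can invade and persist.

Threshold x = 102; K > 102, so yes, the predator persists.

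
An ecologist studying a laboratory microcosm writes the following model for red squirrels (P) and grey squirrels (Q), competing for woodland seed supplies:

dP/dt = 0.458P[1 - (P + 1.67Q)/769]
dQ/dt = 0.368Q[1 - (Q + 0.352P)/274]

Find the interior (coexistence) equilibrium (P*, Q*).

P* ≈ 756, Q* ≈ 8.04

Setting both brackets to zero gives the nullclines P + 1.67Q = 769 and 0.352P + Q = 274.
Substituting Q = 274 - 0.352P into the first: P(1 - 1.67·0.352) = 769 - 1.67·274.
So P* = 311/0.412 = 756, and then Q* = 274 - 0.352·756 = 8.04.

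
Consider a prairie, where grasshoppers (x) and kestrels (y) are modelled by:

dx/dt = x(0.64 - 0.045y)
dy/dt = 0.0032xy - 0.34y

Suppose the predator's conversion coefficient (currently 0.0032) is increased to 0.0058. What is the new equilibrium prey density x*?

x* ≈ 58.6

At the interior fixed point, setting dy/dt = 0 with y > 0 fixes x* = (predator death rate)/(xy coefficient) — independent of the other coefficients.
With the change, x* = 0.34/0.0058 = 58.6; it falls from 106.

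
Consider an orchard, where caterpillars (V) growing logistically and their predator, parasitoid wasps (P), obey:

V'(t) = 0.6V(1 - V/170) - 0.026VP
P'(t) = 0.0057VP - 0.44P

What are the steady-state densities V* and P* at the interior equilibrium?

V* ≈ 77.2, P* ≈ 12.6

From dP/dt = 0 with P > 0: 0.0057V* = 0.44, so V* = 77.2.
Substitute into dV/dt = 0: 0.6(1 - 77.2/170) = 0.026P*.
The bracket is 0.546, giving P* = 0.328/0.026 = 12.6.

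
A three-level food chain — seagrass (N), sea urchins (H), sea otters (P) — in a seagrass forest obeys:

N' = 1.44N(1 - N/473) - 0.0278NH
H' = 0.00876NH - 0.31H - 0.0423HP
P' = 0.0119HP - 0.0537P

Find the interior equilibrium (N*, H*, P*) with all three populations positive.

From dP/dt = 0: 0.0119H* = 0.0537, so H* = 4.51.
From dN/dt = 0: 1.44(1 - N*/473) = 0.0278·4.51, giving N* = 473·(1 - 0.0871) = 432.
From dH/dt = 0: 0.00876·432 - 0.31 = 0.0423P*, so P* = 3.47/0.0423 = 82.1.

N* ≈ 432, H* ≈ 4.51, P* ≈ 82.1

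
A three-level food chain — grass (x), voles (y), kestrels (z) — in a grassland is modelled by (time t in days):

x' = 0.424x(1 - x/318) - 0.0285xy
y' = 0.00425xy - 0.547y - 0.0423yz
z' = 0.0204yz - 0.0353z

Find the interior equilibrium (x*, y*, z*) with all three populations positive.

x* ≈ 281, y* ≈ 1.73, z* ≈ 15.3

From dz/dt = 0: 0.0204y* = 0.0353, so y* = 1.73.
From dx/dt = 0: 0.424(1 - x*/318) = 0.0285·1.73, giving x* = 318·(1 - 0.116) = 281.
From dy/dt = 0: 0.00425·281 - 0.547 = 0.0423z*, so z* = 0.647/0.0423 = 15.3.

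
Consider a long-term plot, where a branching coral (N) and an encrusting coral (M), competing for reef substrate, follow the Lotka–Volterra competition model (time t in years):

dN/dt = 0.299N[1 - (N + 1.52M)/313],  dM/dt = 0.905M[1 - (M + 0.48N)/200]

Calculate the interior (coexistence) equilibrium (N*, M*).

Setting both brackets to zero gives the nullclines N + 1.52M = 313 and 0.48N + M = 200.
Substituting M = 200 - 0.48N into the first: N(1 - 1.52·0.48) = 313 - 1.52·200.
So N* = 9/0.27 = 33.3, and then M* = 200 - 0.48·33.3 = 184.

N* ≈ 33.3, M* ≈ 184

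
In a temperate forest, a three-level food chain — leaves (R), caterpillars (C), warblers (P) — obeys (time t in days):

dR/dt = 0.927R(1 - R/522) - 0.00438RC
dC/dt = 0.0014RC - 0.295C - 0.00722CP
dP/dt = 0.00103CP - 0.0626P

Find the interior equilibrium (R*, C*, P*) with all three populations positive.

R* ≈ 372, C* ≈ 60.8, P* ≈ 31.3

From dP/dt = 0: 0.00103C* = 0.0626, so C* = 60.8.
From dR/dt = 0: 0.927(1 - R*/522) = 0.00438·60.8, giving R* = 522·(1 - 0.287) = 372.
From dC/dt = 0: 0.0014·372 - 0.295 = 0.00722P*, so P* = 0.226/0.00722 = 31.3.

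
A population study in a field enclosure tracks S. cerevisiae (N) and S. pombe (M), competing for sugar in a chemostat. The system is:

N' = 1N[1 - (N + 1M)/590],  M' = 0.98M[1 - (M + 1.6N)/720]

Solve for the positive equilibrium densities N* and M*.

Setting both brackets to zero gives the nullclines N + 1M = 590 and 1.6N + M = 720.
Substituting M = 720 - 1.6N into the first: N(1 - 1·1.6) = 590 - 1·720.
So N* = -130/-0.6 = 217, and then M* = 720 - 1.6·217 = 373.

N* ≈ 217, M* ≈ 373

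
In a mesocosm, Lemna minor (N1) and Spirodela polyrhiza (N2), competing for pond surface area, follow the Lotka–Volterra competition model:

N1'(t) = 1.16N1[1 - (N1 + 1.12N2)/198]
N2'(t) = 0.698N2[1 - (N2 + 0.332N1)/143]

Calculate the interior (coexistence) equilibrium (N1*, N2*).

N1* ≈ 60.2, N2* ≈ 123

Setting both brackets to zero gives the nullclines N1 + 1.12N2 = 198 and 0.332N1 + N2 = 143.
Substituting N2 = 143 - 0.332N1 into the first: N1(1 - 1.12·0.332) = 198 - 1.12·143.
So N1* = 37.8/0.628 = 60.2, and then N2* = 143 - 0.332·60.2 = 123.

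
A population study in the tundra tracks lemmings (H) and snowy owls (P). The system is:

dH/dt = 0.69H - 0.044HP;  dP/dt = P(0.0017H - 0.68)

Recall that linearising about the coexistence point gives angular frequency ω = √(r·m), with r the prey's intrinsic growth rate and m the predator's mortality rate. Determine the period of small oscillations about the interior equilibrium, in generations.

T ≈ 9.17 generations

Here r = 0.69 and m = 0.68, so r·m = 0.469.
ω = √0.469 = 0.685 per generation, hence T = 2π/ω ≈ 9.17 generations.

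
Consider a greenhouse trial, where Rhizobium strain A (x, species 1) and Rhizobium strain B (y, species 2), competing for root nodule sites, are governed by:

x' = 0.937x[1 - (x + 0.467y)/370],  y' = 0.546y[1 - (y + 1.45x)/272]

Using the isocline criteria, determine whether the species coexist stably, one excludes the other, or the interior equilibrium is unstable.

species 1 excludes species 2

Compare the nullcline intercepts: K1/α12 = 370/0.467 = 792 > K2 = 272; K2/α21 = 272/1.45 = 188 < K1 = 370.
Since the inequalities point opposite ways, species 1 can invade but species 2 cannot.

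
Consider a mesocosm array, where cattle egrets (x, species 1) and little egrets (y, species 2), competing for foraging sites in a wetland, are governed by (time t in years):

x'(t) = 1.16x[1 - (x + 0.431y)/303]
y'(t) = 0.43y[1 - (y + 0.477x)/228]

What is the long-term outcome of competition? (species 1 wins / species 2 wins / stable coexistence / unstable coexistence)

Compare the nullcline intercepts: K1/α12 = 303/0.431 = 703 > K2 = 228; K2/α21 = 228/0.477 = 478 > K1 = 303.
Since both inequalities hold, each species can invade when rare, so the interior equilibrium is stable.

stable coexistence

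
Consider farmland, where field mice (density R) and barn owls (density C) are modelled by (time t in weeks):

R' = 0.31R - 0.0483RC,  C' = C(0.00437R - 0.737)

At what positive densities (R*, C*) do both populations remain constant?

Set dC/dt = 0 with C > 0: 0.00437R - 0.737 = 0, so R* = 0.737/0.00437 = 169.
Set dR/dt = 0 with R > 0: 0.31 - 0.0483C = 0, so C* = 0.31/0.0483 = 6.42.

R* ≈ 169, C* ≈ 6.42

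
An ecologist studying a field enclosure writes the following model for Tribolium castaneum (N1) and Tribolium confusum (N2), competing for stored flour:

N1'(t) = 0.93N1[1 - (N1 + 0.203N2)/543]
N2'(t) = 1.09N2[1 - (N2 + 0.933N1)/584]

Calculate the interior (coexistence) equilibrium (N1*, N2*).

N1* ≈ 524, N2* ≈ 95.5

Setting both brackets to zero gives the nullclines N1 + 0.203N2 = 543 and 0.933N1 + N2 = 584.
Substituting N2 = 584 - 0.933N1 into the first: N1(1 - 0.203·0.933) = 543 - 0.203·584.
So N1* = 424/0.811 = 524, and then N2* = 584 - 0.933·524 = 95.5.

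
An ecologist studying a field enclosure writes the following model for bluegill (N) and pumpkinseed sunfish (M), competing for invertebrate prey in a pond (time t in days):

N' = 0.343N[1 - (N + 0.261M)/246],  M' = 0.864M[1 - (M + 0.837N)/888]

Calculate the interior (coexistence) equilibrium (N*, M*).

N* ≈ 18.2, M* ≈ 873

Setting both brackets to zero gives the nullclines N + 0.261M = 246 and 0.837N + M = 888.
Substituting M = 888 - 0.837N into the first: N(1 - 0.261·0.837) = 246 - 0.261·888.
So N* = 14.2/0.782 = 18.2, and then M* = 888 - 0.837·18.2 = 873.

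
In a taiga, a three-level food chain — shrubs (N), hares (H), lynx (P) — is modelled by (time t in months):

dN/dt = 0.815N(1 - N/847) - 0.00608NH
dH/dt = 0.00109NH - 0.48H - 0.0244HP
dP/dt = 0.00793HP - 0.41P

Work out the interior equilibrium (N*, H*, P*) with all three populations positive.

From dP/dt = 0: 0.00793H* = 0.41, so H* = 51.7.
From dN/dt = 0: 0.815(1 - N*/847) = 0.00608·51.7, giving N* = 847·(1 - 0.386) = 520.
From dH/dt = 0: 0.00109·520 - 0.48 = 0.0244P*, so P* = 0.0871/0.0244 = 3.57.

N* ≈ 520, H* ≈ 51.7, P* ≈ 3.57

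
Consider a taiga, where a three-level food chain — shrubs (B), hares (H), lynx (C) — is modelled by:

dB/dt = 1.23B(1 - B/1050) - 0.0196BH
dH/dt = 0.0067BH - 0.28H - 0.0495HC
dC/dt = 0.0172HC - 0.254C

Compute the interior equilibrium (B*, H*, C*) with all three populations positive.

B* ≈ 803, H* ≈ 14.8, C* ≈ 103

From dC/dt = 0: 0.0172H* = 0.254, so H* = 14.8.
From dB/dt = 0: 1.23(1 - B*/1050) = 0.0196·14.8, giving B* = 1050·(1 - 0.235) = 803.
From dH/dt = 0: 0.0067·803 - 0.28 = 0.0495C*, so C* = 5.1/0.0495 = 103.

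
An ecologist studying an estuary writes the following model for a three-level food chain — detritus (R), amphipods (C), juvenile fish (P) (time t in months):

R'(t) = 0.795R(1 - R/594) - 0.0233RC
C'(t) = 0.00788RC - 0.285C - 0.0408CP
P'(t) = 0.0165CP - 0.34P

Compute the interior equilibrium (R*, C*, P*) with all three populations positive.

From dP/dt = 0: 0.0165C* = 0.34, so C* = 20.6.
From dR/dt = 0: 0.795(1 - R*/594) = 0.0233·20.6, giving R* = 594·(1 - 0.604) = 235.
From dC/dt = 0: 0.00788·235 - 0.285 = 0.0408P*, so P* = 1.57/0.0408 = 38.5.

R* ≈ 235, C* ≈ 20.6, P* ≈ 38.5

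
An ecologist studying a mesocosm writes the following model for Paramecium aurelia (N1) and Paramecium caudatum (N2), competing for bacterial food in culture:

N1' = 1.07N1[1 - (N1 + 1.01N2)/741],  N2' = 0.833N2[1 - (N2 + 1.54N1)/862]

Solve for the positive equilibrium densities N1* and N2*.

N1* ≈ 233, N2* ≈ 503

Setting both brackets to zero gives the nullclines N1 + 1.01N2 = 741 and 1.54N1 + N2 = 862.
Substituting N2 = 862 - 1.54N1 into the first: N1(1 - 1.01·1.54) = 741 - 1.01·862.
So N1* = -130/-0.555 = 233, and then N2* = 862 - 1.54·233 = 503.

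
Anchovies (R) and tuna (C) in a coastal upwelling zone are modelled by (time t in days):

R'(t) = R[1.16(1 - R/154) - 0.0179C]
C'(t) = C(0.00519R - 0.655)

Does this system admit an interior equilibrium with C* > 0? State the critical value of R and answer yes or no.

The predator equation gives dC/dt > 0 only when R > 0.655/0.00519 = 126.
Without the predator, R → K = 154. Since 154 > 126, the predator can invade and persist.

Threshold R = 126; K > 126, so yes, the predator persists.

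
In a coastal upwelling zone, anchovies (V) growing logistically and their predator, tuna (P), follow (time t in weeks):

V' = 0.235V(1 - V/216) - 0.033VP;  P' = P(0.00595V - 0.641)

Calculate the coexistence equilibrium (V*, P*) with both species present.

From dP/dt = 0 with P > 0: 0.00595V* = 0.641, so V* = 108.
Substitute into dV/dt = 0: 0.235(1 - 108/216) = 0.033P*.
The bracket is 0.501, giving P* = 0.118/0.033 = 3.57.

V* ≈ 108, P* ≈ 3.57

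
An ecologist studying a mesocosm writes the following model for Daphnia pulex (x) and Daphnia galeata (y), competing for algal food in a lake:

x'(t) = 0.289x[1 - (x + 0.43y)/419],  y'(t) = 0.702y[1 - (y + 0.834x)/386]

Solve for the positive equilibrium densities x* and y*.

x* ≈ 394, y* ≈ 57

Setting both brackets to zero gives the nullclines x + 0.43y = 419 and 0.834x + y = 386.
Substituting y = 386 - 0.834x into the first: x(1 - 0.43·0.834) = 419 - 0.43·386.
So x* = 253/0.641 = 394, and then y* = 386 - 0.834·394 = 57.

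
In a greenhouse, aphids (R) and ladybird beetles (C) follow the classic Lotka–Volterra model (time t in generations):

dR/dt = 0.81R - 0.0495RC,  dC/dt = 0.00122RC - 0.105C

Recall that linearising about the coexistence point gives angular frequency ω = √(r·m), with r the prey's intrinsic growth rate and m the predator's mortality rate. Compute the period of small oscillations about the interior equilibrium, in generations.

Here r = 0.81 and m = 0.105, so r·m = 0.0851.
ω = √0.0851 = 0.292 per generation, hence T = 2π/ω ≈ 21.5 generations.

T ≈ 21.5 generations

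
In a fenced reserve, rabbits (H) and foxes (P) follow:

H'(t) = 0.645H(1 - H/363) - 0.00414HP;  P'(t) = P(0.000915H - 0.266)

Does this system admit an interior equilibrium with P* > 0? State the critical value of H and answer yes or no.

The predator equation gives dP/dt > 0 only when H > 0.266/0.000915 = 291.
Without the predator, H → K = 363. Since 363 > 291, the predator can invade and persist.

Threshold H = 291; K > 291, so yes, the predator persists.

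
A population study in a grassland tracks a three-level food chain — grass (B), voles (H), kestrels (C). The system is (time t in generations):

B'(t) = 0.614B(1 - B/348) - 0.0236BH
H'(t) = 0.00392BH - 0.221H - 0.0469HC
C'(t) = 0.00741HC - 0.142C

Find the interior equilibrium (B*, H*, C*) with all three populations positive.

From dC/dt = 0: 0.00741H* = 0.142, so H* = 19.2.
From dB/dt = 0: 0.614(1 - B*/348) = 0.0236·19.2, giving B* = 348·(1 - 0.737) = 91.7.
From dH/dt = 0: 0.00392·91.7 - 0.221 = 0.0469C*, so C* = 0.138/0.0469 = 2.95.

B* ≈ 91.7, H* ≈ 19.2, C* ≈ 2.95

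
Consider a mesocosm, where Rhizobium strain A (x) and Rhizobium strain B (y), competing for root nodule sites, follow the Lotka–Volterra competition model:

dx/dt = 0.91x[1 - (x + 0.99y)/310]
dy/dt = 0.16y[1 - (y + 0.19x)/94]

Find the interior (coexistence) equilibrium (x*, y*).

Setting both brackets to zero gives the nullclines x + 0.99y = 310 and 0.19x + y = 94.
Substituting y = 94 - 0.19x into the first: x(1 - 0.99·0.19) = 310 - 0.99·94.
So x* = 217/0.812 = 267, and then y* = 94 - 0.19·267 = 43.2.

x* ≈ 267, y* ≈ 43.2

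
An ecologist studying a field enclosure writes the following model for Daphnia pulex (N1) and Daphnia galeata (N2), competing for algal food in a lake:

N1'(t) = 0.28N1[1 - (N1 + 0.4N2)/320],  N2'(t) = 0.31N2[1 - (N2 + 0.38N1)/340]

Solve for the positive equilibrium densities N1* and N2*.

N1* ≈ 217, N2* ≈ 258

Setting both brackets to zero gives the nullclines N1 + 0.4N2 = 320 and 0.38N1 + N2 = 340.
Substituting N2 = 340 - 0.38N1 into the first: N1(1 - 0.4·0.38) = 320 - 0.4·340.
So N1* = 184/0.848 = 217, and then N2* = 340 - 0.38·217 = 258.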